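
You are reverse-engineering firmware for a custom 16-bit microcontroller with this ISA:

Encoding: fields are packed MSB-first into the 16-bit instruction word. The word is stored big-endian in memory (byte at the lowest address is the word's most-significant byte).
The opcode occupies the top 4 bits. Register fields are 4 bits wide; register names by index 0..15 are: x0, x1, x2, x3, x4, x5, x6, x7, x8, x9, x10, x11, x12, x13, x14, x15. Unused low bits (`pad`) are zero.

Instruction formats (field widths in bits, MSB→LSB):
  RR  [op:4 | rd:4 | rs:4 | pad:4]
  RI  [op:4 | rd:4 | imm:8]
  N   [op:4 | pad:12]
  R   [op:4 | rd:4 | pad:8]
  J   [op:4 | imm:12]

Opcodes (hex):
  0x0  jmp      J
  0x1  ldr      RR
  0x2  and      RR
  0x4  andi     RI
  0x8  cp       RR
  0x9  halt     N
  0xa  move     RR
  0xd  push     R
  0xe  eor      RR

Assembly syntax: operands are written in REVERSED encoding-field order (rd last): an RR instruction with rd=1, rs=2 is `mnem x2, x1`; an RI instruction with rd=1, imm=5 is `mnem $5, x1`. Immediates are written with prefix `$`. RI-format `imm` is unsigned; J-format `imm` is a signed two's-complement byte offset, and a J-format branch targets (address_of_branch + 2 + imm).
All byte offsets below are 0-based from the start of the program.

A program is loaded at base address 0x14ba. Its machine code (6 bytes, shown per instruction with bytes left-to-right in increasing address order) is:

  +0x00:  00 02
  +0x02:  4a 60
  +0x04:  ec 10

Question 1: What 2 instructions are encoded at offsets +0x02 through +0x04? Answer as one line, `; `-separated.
+0x02: 4a 60 ⇒ word 0x4a60 (big)
  opcode bits[15:12]=0x4: andi/RI
  rd: (w>>8)&0xf=0xa → x10
  imm: (w>>0)&0xff=0x60 → $96
+0x04: ec 10 ⇒ word 0xec10 (big)
  opcode bits[15:12]=0xe: eor/RR
  rd: (w>>8)&0xf=0xc → x12
  rs: (w>>4)&0xf=0x1 → x1

andi $96, x10; eor x1, x12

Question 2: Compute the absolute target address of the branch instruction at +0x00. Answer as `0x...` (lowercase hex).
0x14be

off 0x00: read 00 02 as big → 0x0002
  opcode bits[15:12]=0x0: jmp/J
  imm: (w>>0)&0xfff=0x2 → $2
  target = base 0x14ba + off 0x00 + 2 + imm 2 = 0x14be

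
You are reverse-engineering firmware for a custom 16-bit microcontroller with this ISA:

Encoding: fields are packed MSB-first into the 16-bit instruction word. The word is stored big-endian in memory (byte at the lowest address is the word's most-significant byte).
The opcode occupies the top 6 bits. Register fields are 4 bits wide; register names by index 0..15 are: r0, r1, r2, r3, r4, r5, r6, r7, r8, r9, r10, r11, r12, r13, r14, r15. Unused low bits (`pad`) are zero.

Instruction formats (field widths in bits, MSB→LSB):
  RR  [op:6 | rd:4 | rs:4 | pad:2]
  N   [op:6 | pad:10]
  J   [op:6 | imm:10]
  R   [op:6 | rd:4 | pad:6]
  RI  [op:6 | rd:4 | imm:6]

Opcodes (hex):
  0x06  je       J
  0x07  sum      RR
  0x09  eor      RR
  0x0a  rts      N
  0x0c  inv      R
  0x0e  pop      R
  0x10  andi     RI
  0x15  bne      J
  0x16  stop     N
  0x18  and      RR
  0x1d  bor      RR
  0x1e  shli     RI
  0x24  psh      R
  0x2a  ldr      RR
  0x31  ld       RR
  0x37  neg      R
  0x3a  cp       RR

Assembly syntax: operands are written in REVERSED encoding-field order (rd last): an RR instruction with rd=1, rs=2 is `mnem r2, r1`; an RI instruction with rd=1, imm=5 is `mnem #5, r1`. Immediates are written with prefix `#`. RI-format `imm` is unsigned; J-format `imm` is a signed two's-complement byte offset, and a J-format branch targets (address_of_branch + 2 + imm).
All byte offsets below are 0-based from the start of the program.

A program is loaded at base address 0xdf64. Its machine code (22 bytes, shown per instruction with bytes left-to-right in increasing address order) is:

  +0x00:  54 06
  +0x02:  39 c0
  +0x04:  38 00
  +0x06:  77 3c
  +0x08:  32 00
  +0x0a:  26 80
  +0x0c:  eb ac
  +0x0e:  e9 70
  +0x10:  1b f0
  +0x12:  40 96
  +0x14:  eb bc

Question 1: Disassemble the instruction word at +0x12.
[12] 40 96 → 0x4096
  top 6b → 0x10 → andi [RI]
  [9:6] rd=2 = r2
  [5:0] imm=22 = #22

andi #22, r2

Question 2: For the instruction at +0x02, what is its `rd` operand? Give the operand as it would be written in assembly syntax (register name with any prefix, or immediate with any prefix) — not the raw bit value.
off 0x02: read 39 c0 as big → 0x39c0
  top 6b → 0xe → pop [R]
  [9:6] rd=7 = r7

r7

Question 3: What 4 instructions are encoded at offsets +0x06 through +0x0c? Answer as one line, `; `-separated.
bor r15, r12; inv r8; eor r0, r10; cp r11, r14

+0x06: 77 3c ⇒ word 0x773c (big)
  opcode bits[15:10]=0x1d: bor/RR
  rd@[9:6]=0xc ⇒ r12
  rs@[5:2]=0xf ⇒ r15
+0x08: 32 00 ⇒ word 0x3200 (big)
  opcode bits[15:10]=0xc: inv/R
  rd@[9:6]=0x8 ⇒ r8
+0x0a: 26 80 ⇒ word 0x2680 (big)
  opcode bits[15:10]=0x9: eor/RR
  rd@[9:6]=0xa ⇒ r10
  rs@[5:2]=0x0 ⇒ r0
+0x0c: eb ac ⇒ word 0xebac (big)
  opcode bits[15:10]=0x3a: cp/RR
  rd@[9:6]=0xe ⇒ r14
  rs@[5:2]=0xb ⇒ r11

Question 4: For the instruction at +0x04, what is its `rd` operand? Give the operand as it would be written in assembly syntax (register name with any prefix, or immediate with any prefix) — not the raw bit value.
r0

+0x04: 38 00 ⇒ word 0x3800 (big)
  opcode bits[15:10]=0xe: pop/R
  rd@[9:6]=0x0 ⇒ r0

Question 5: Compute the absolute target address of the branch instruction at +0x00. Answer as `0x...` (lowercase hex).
0xdf6c

@+00  big-endian(54 06) = 0x5406
  opcode bits[15:10]=0x15: bne/J
  [9:0] imm=6 = #6
  target = base 0xdf64 + off 0x00 + 2 + imm 6 = 0xdf6c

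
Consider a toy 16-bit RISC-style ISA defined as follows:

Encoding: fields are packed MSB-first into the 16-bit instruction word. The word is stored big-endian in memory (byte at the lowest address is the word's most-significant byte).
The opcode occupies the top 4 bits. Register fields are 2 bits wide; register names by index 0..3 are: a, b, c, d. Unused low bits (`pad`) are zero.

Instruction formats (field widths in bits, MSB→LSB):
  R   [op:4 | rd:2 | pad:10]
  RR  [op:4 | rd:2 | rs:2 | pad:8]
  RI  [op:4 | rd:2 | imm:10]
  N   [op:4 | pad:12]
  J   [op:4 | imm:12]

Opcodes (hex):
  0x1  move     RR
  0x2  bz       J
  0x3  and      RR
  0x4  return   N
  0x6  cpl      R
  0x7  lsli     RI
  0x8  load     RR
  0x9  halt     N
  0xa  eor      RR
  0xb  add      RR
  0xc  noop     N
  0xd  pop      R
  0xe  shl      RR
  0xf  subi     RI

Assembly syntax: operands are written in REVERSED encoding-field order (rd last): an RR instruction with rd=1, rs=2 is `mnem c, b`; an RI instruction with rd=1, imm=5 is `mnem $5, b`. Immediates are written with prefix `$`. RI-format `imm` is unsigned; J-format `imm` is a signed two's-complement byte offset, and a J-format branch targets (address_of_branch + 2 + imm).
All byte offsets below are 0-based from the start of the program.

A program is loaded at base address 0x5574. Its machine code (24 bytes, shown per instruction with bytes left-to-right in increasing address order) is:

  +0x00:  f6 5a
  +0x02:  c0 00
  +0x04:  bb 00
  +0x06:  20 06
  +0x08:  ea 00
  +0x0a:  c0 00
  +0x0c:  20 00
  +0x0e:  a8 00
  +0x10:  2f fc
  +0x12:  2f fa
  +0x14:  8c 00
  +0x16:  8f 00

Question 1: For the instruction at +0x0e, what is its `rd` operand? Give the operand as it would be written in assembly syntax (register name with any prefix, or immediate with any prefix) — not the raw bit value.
c

@+0e  big-endian(a8 00) = 0xa800
  opcode bits[15:12]=0xa: eor/RR
  rd: (w>>10)&0x3=0x2 → c
  rs: (w>>8)&0x3=0x0 → a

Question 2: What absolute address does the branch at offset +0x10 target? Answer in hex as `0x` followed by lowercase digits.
0x5582

@+10  big-endian(2f fc) = 0x2ffc
  op=0x2ffc>>12=0x2 ⇒ bz (J)
  [11:0] imm=4092 (s12→-4) = $-4
  target = base 0x5574 + off 0x10 + 2 + imm -4 = 0x5582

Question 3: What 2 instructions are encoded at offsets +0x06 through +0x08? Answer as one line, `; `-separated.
+0x06: 20 06 ⇒ word 0x2006 (big)
  op=0x2006>>12=0x2 ⇒ bz (J)
  imm@[11:0]=0x6 ⇒ $6
+0x08: ea 00 ⇒ word 0xea00 (big)
  op=0xea00>>12=0xe ⇒ shl (RR)
  rd@[11:10]=0x2 ⇒ c
  rs@[9:8]=0x2 ⇒ c

bz $6; shl c, c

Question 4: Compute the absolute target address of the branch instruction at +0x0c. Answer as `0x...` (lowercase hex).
off 0x0c: read 20 00 as big → 0x2000
  op=0x2000>>12=0x2 ⇒ bz (J)
  imm@[11:0]=0x0 ⇒ $0
  target = base 0x5574 + off 0x0c + 2 + imm 0 = 0x5582

0x5582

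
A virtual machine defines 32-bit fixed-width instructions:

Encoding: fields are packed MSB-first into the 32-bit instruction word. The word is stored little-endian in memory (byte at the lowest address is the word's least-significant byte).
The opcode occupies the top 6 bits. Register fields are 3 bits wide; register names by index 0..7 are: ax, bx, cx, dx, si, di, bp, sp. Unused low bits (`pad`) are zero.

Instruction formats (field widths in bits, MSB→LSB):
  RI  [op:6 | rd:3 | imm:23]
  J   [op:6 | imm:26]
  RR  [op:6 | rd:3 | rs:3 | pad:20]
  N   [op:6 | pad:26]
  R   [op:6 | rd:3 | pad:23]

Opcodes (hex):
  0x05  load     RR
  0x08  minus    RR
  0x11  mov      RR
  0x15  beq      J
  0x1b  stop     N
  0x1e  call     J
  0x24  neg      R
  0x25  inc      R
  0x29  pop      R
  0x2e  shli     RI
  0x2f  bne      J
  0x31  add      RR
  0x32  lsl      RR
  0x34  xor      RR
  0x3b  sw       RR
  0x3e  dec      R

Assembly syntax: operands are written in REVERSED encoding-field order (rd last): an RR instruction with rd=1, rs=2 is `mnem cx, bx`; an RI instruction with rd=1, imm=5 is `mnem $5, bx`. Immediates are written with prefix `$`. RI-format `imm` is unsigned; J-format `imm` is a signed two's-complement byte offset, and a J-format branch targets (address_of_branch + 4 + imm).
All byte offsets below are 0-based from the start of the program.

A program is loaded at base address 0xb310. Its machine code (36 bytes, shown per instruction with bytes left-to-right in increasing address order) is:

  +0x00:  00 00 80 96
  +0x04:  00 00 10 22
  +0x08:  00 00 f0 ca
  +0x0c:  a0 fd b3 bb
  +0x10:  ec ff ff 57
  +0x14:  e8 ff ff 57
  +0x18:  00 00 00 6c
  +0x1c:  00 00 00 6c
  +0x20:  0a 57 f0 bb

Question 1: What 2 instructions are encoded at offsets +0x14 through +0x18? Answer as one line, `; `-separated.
beq $-24; stop

[14] e8 ff ff 57 → 0x57ffffe8
  op=0x57ffffe8>>26=0x15 ⇒ beq (J)
  [25:0] imm=67108840 (s26→-24) = $-24
[18] 00 00 00 6c → 0x6c000000
  op=0x6c000000>>26=0x1b ⇒ stop (N)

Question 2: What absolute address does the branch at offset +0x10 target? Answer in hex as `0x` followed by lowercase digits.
0xb310

[10] ec ff ff 57 → 0x57ffffec
  opcode bits[31:26]=0x15: beq/J
  imm: (w>>0)&0x3ffffff=0x3ffffec (s26→-20) → $-20
  target = base 0xb310 + off 0x10 + 4 + imm -20 = 0xb310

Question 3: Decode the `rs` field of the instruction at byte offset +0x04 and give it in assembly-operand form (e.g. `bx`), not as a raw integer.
bx

off 0x04: read 00 00 10 22 as little → 0x22100000
  opcode bits[31:26]=0x8: minus/RR
  [25:23] rd=4 = si
  [22:20] rs=1 = bx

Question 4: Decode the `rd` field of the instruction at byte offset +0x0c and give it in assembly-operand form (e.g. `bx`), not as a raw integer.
sp

[0c] a0 fd b3 bb → 0xbbb3fda0
  op=0xbbb3fda0>>26=0x2e ⇒ shli (RI)
  rd@[25:23]=0x7 ⇒ sp
  imm@[22:0]=0x33fda0 ⇒ $3407264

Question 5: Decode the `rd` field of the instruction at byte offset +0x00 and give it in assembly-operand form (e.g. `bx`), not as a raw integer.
di

@+00  little-endian(00 00 80 96) = 0x96800000
  opcode bits[31:26]=0x25: inc/R
  [25:23] rd=5 = di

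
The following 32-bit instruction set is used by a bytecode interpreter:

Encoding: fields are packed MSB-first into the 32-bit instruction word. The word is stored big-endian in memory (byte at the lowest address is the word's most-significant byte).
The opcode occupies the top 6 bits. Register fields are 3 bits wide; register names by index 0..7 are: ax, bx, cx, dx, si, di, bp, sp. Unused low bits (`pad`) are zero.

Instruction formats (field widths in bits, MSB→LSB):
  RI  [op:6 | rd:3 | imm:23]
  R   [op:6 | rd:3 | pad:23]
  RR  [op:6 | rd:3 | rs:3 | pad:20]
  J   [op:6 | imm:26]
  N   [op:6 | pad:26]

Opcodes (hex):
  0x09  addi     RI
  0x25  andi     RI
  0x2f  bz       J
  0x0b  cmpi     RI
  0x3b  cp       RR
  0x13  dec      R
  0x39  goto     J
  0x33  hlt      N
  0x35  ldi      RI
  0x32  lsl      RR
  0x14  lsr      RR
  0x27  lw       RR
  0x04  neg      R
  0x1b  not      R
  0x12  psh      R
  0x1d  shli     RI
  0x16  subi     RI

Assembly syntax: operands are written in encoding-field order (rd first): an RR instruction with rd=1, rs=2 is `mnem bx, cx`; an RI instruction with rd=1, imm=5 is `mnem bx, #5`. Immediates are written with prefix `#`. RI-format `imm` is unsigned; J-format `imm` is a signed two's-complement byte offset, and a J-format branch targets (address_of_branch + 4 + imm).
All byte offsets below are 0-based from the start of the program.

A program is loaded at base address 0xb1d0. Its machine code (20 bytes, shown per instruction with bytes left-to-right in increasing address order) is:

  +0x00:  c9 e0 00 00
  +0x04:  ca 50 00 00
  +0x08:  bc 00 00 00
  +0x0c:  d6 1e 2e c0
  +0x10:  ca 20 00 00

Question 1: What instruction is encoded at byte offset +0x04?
lsl si, di

off 0x04: read ca 50 00 00 as big → 0xca500000
  opcode bits[31:26]=0x32: lsl/RR
  rd: (w>>23)&0x7=0x4 → si
  rs: (w>>20)&0x7=0x5 → di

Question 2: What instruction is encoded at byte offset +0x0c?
ldi si, #1978048

@+0c  big-endian(d6 1e 2e c0) = 0xd61e2ec0
  opcode bits[31:26]=0x35: ldi/RI
  rd: (w>>23)&0x7=0x4 → si
  imm: (w>>0)&0x7fffff=0x1e2ec0 → #1978048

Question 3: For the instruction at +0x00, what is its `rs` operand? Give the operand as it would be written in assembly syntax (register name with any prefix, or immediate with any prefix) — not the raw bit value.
bp

@+00  big-endian(c9 e0 00 00) = 0xc9e00000
  opcode bits[31:26]=0x32: lsl/RR
  rd: (w>>23)&0x7=0x3 → dx
  rs: (w>>20)&0x7=0x6 → bp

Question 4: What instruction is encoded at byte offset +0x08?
+0x08: bc 00 00 00 ⇒ word 0xbc000000 (big)
  opcode bits[31:26]=0x2f: bz/J
  imm: (w>>0)&0x3ffffff=0x0 → #0

bz #0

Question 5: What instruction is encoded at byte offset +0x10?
lsl si, cx

@+10  big-endian(ca 20 00 00) = 0xca200000
  opcode bits[31:26]=0x32: lsl/RR
  rd: (w>>23)&0x7=0x4 → si
  rs: (w>>20)&0x7=0x2 → cx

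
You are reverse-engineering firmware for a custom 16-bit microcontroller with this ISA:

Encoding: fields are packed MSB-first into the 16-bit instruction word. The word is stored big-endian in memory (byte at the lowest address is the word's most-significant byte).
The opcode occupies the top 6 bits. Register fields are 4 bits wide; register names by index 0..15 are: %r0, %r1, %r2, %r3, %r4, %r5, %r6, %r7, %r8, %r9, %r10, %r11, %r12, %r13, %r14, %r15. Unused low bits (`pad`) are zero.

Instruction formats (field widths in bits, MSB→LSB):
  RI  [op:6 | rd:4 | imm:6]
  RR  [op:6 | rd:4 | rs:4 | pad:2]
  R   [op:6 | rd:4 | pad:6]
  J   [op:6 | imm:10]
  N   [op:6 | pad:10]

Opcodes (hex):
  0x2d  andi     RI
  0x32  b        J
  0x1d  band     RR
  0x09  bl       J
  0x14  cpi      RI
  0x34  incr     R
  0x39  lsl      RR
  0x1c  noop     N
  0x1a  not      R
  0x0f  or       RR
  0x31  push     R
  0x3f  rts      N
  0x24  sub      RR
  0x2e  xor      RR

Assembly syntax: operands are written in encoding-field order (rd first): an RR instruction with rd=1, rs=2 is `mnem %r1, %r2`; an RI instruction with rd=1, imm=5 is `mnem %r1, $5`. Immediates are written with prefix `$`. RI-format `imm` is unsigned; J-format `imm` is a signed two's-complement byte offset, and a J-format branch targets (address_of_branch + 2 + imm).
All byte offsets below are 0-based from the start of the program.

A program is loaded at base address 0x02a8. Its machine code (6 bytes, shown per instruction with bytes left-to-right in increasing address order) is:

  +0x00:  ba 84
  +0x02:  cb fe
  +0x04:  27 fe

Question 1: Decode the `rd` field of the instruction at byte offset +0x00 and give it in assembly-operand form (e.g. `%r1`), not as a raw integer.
%r10

@+00  big-endian(ba 84) = 0xba84
  top 6b → 0x2e → xor [RR]
  rd@[9:6]=0xa ⇒ %r10
  rs@[5:2]=0x1 ⇒ %r1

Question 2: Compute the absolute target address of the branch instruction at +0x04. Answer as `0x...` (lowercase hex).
0x02ac

+0x04: 27 fe ⇒ word 0x27fe (big)
  op=0x27fe>>10=0x9 ⇒ bl (J)
  [9:0] imm=1022 (s10→-2) = $-2
  target = base 0x02a8 + off 0x04 + 2 + imm -2 = 0x02ac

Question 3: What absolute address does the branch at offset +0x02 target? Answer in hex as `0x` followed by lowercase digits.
@+02  big-endian(cb fe) = 0xcbfe
  top 6b → 0x32 → b [J]
  [9:0] imm=1022 (s10→-2) = $-2
  target = base 0x02a8 + off 0x02 + 2 + imm -2 = 0x02aa

0x02aa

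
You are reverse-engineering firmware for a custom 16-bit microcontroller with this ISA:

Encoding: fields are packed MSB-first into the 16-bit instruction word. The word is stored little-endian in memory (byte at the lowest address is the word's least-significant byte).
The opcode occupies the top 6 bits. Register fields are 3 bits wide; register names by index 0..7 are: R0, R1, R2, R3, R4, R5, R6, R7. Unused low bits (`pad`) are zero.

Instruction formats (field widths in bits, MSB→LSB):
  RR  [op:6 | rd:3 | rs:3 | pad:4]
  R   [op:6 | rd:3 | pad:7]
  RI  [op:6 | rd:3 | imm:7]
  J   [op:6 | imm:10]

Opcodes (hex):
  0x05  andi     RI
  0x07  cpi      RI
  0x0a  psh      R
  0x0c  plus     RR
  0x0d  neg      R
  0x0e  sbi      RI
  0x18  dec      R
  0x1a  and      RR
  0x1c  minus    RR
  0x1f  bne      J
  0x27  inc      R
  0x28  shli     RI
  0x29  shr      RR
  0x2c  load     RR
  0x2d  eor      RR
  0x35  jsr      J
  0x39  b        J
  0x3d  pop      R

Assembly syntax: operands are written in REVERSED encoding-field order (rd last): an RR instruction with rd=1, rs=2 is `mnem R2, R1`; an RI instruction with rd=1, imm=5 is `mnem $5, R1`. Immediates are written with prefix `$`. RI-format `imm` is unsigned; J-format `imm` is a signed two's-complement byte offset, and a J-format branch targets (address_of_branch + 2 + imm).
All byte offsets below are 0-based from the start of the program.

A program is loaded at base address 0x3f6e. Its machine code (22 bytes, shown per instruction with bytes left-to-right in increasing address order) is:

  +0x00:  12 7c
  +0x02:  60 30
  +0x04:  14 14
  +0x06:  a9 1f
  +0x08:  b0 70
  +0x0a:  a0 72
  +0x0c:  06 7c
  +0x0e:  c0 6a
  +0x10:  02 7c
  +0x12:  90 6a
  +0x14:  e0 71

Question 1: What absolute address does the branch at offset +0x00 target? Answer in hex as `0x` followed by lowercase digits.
[00] 12 7c → 0x7c12
  top 6b → 0x1f → bne [J]
  imm@[9:0]=0x12 ⇒ $18
  target = base 0x3f6e + off 0x00 + 2 + imm 18 = 0x3f82

0x3f82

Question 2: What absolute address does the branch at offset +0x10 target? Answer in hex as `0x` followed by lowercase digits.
off 0x10: read 02 7c as little → 0x7c02
  op=0x7c02>>10=0x1f ⇒ bne (J)
  imm@[9:0]=0x2 ⇒ $2
  target = base 0x3f6e + off 0x10 + 2 + imm 2 = 0x3f82

0x3f82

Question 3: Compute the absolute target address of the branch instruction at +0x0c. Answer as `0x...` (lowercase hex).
0x3f82

@+0c  little-endian(06 7c) = 0x7c06
  op=0x7c06>>10=0x1f ⇒ bne (J)
  imm: (w>>0)&0x3ff=0x6 → $6
  target = base 0x3f6e + off 0x0c + 2 + imm 6 = 0x3f82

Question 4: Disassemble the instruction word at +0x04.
+0x04: 14 14 ⇒ word 0x1414 (little)
  top 6b → 0x5 → andi [RI]
  rd: (w>>7)&0x7=0x0 → R0
  imm: (w>>0)&0x7f=0x14 → $20

andi $20, R0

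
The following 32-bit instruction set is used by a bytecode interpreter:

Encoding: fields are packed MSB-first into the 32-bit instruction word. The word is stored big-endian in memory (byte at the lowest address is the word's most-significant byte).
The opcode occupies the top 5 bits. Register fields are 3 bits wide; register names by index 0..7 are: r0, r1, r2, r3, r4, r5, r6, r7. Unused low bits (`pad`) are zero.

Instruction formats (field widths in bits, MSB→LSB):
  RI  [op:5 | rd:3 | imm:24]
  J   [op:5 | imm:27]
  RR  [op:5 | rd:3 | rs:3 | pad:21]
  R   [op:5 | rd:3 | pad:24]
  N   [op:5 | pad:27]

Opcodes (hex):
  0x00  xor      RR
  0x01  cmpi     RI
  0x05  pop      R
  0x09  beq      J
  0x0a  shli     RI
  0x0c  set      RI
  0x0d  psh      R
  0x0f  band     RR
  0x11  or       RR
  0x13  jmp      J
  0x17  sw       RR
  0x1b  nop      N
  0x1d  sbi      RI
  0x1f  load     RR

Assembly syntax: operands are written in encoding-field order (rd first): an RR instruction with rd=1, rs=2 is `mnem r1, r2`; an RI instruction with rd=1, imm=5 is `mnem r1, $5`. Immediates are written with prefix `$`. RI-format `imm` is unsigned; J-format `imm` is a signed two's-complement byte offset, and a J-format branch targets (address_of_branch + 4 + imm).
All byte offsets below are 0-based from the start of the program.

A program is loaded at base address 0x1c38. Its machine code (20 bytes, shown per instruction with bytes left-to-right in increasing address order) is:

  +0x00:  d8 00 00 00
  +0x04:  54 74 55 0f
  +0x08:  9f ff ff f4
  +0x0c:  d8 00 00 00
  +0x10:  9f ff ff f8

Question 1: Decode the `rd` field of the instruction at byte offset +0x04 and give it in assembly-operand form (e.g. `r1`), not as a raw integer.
@+04  big-endian(54 74 55 0f) = 0x5474550f
  op=0x5474550f>>27=0xa ⇒ shli (RI)
  [26:24] rd=4 = r4
  [23:0] imm=7623951 = $7623951

r4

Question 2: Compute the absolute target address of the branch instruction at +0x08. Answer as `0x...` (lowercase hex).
[08] 9f ff ff f4 → 0x9ffffff4
  op=0x9ffffff4>>27=0x13 ⇒ jmp (J)
  imm@[26:0]=0x7fffff4 (s27→-12) ⇒ $-12
  target = base 0x1c38 + off 0x08 + 4 + imm -12 = 0x1c38

0x1c38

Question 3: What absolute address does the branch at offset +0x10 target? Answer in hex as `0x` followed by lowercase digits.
0x1c44

+0x10: 9f ff ff f8 ⇒ word 0x9ffffff8 (big)
  op=0x9ffffff8>>27=0x13 ⇒ jmp (J)
  [26:0] imm=134217720 (s27→-8) = $-8
  target = base 0x1c38 + off 0x10 + 4 + imm -8 = 0x1c44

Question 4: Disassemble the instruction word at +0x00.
nop

[00] d8 00 00 00 → 0xd8000000
  top 5b → 0x1b → nop [N]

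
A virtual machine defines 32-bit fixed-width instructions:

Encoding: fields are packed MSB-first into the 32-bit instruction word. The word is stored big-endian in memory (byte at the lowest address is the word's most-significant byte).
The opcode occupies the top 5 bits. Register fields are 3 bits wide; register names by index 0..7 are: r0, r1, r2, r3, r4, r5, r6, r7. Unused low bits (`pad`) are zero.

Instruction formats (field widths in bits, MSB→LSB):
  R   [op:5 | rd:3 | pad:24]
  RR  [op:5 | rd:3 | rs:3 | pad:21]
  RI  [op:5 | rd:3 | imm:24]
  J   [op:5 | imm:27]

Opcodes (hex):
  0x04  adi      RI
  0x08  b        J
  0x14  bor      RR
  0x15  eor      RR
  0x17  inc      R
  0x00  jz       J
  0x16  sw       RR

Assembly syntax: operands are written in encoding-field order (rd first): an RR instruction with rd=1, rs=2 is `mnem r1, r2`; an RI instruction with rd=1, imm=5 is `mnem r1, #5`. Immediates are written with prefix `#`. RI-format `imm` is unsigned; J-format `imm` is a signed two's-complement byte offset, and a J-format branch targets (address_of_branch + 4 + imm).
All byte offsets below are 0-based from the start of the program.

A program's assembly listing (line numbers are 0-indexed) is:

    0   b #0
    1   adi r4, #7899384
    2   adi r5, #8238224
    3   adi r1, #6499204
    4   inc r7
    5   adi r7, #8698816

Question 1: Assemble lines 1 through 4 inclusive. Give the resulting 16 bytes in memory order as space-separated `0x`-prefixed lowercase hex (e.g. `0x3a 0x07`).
0x24 0x78 0x88 0xf8 0x25 0x7d 0xb4 0x90 0x21 0x63 0x2b 0x84 0xbf 0x00 0x00 0x00

line 1 (adi): pack op=0x4:5|rd=4:3|imm=7899384:24 = 0x247888f8; big→ 24 78 88 f8
line 2 (adi): pack op=0x4:5|rd=5:3|imm=8238224:24 = 0x257db490; big→ 25 7d b4 90
line 3 (adi): pack op=0x4:5|rd=1:3|imm=6499204:24 = 0x21632b84; big→ 21 63 2b 84
line 4 (inc): pack op=0x17:5|rd=7:3|pad=0:24 = 0xbf000000; big→ bf 00 00 00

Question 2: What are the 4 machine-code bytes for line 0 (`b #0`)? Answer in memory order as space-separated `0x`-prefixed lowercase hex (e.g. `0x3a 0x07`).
line 0 (b): pack op=0x8:5|imm=0:27 = 0x40000000; big→ 40 00 00 00

0x40 0x00 0x00 0x00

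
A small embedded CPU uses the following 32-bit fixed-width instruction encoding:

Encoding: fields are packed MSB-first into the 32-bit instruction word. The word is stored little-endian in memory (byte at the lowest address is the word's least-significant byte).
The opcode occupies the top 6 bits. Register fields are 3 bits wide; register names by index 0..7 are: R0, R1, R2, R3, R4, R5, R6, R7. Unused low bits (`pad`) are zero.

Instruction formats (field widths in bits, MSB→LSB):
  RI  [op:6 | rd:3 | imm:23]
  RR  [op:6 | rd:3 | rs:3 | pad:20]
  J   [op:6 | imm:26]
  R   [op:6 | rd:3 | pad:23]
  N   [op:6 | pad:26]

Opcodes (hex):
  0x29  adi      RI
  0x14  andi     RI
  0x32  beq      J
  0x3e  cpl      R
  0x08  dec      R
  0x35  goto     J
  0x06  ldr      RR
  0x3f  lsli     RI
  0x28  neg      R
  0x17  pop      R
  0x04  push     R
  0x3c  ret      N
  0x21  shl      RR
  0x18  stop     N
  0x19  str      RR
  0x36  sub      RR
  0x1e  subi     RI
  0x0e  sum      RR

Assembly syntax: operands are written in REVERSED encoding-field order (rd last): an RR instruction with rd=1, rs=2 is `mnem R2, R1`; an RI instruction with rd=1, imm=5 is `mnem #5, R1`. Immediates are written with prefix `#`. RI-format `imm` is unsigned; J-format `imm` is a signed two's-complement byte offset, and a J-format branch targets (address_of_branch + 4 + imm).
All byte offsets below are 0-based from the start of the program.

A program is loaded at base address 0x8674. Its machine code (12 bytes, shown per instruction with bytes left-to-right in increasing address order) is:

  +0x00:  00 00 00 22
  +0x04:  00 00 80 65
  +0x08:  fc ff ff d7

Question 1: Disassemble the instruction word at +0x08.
goto #-4

@+08  little-endian(fc ff ff d7) = 0xd7fffffc
  op=0xd7fffffc>>26=0x35 ⇒ goto (J)
  [25:0] imm=67108860 (s26→-4) = #-4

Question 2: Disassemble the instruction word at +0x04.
str R0, R3

off 0x04: read 00 00 80 65 as little → 0x65800000
  op=0x65800000>>26=0x19 ⇒ str (RR)
  rd@[25:23]=0x3 ⇒ R3
  rs@[22:20]=0x0 ⇒ R0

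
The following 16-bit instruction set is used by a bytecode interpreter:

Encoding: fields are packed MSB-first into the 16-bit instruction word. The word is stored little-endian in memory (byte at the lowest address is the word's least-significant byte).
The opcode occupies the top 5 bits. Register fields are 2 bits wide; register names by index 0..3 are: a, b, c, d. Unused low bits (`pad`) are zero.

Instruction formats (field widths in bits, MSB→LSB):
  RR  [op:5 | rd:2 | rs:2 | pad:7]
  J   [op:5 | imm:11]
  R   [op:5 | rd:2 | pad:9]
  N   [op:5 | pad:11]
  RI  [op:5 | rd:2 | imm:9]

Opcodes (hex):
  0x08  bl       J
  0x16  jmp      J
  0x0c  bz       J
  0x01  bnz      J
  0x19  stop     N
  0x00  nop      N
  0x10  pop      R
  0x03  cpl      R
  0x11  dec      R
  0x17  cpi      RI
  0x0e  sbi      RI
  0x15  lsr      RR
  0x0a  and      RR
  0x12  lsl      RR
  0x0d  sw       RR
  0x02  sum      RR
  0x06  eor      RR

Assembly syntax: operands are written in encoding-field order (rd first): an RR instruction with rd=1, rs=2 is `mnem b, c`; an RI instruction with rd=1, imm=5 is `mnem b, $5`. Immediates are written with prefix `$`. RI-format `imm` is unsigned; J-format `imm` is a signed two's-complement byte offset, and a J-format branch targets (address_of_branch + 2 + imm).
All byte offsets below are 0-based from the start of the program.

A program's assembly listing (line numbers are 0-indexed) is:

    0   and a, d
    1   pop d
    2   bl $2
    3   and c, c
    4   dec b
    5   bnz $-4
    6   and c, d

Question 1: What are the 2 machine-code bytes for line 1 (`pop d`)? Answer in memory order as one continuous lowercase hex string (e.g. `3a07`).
0086

1. pop fields op=0x10:5|rd=3:2|pad=0:9 → word 8600h → 00 86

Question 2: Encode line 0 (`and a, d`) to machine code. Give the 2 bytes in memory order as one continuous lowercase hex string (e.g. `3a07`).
8051

0. and fields op=0xa:5|rd=0:2|rs=3:2|pad=0:7 → word 5180h → 80 51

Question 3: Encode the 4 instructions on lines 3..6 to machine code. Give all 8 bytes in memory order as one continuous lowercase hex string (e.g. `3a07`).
0055008afc0f8055

3. and fields op=0xa:5|rd=2:2|rs=2:2|pad=0:7 → word 5500h → 00 55
4. dec fields op=0x11:5|rd=1:2|pad=0:9 → word 8a00h → 00 8a
5. bnz fields op=0x1:5|imm=-4:11 → word 0ffch → fc 0f
6. and fields op=0xa:5|rd=2:2|rs=3:2|pad=0:7 → word 5580h → 80 55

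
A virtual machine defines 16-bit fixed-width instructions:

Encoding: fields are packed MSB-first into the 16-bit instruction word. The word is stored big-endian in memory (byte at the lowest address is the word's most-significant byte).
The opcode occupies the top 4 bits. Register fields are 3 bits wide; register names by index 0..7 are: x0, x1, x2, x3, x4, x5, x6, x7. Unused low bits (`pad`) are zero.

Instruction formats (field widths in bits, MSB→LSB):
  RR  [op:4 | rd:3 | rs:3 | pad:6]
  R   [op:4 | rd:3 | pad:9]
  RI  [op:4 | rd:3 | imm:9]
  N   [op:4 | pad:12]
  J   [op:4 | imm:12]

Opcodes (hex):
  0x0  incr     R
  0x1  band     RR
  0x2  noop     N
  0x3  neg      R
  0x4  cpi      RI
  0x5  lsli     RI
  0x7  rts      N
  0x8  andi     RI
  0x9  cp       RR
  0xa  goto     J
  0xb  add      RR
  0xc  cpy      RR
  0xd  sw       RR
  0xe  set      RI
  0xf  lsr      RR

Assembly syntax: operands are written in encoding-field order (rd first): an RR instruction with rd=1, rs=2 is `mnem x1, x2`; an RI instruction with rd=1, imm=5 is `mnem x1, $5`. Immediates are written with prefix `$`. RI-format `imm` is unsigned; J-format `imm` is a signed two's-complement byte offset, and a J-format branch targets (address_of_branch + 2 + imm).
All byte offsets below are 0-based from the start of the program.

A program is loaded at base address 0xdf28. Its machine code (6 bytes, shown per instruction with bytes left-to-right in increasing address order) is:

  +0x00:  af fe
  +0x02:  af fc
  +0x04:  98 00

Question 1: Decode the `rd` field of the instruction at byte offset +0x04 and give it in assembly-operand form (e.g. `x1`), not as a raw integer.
x4

[04] 98 00 → 0x9800
  op=0x9800>>12=0x9 ⇒ cp (RR)
  rd@[11:9]=0x4 ⇒ x4
  rs@[8:6]=0x0 ⇒ x0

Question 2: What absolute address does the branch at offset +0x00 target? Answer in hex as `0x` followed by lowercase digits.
off 0x00: read af fe as big → 0xaffe
  top 4b → 0xa → goto [J]
  imm@[11:0]=0xffe (s12→-2) ⇒ $-2
  target = base 0xdf28 + off 0x00 + 2 + imm -2 = 0xdf28

0xdf28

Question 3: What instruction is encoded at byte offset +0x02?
off 0x02: read af fc as big → 0xaffc
  opcode bits[15:12]=0xa: goto/J
  imm: (w>>0)&0xfff=0xffc (s12→-4) → $-4

goto $-4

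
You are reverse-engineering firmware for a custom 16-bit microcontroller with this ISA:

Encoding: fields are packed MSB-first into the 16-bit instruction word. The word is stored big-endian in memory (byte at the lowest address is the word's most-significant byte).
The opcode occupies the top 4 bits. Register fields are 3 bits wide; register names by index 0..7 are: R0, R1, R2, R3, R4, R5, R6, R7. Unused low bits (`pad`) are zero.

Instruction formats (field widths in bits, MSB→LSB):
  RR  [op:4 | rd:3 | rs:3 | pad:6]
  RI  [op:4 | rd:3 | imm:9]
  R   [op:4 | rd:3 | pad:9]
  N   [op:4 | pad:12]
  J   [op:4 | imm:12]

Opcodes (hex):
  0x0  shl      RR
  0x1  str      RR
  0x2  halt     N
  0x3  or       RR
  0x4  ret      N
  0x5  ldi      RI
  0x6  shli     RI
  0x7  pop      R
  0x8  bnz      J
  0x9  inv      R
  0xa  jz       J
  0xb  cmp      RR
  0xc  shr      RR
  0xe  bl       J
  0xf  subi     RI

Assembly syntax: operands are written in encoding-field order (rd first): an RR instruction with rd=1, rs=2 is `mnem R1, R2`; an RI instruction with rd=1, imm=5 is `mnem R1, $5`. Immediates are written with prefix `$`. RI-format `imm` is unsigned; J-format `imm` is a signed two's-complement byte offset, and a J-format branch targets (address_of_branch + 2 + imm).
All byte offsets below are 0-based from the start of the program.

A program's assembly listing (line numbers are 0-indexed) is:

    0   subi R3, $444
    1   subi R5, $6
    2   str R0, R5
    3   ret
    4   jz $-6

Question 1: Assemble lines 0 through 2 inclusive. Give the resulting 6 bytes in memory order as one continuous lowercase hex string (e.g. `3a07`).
line 0 (subi): pack op=0xf:4|rd=3:3|imm=444:9 = 0xf7bc; big→ f7 bc
line 1 (subi): pack op=0xf:4|rd=5:3|imm=6:9 = 0xfa06; big→ fa 06
line 2 (str): pack op=0x1:4|rd=0:3|rs=5:3|pad=0:6 = 0x1140; big→ 11 40

f7bcfa061140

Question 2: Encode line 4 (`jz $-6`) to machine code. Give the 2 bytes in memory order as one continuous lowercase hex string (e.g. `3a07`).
affa

4. jz fields op=0xa:4|imm=-6:12 → word affah → af fa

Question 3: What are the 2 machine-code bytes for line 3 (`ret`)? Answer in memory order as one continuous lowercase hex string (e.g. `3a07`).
L3: ret op=0x4:4|pad=0:12 ⇒ 0x4000 ⇒ big 40 00

4000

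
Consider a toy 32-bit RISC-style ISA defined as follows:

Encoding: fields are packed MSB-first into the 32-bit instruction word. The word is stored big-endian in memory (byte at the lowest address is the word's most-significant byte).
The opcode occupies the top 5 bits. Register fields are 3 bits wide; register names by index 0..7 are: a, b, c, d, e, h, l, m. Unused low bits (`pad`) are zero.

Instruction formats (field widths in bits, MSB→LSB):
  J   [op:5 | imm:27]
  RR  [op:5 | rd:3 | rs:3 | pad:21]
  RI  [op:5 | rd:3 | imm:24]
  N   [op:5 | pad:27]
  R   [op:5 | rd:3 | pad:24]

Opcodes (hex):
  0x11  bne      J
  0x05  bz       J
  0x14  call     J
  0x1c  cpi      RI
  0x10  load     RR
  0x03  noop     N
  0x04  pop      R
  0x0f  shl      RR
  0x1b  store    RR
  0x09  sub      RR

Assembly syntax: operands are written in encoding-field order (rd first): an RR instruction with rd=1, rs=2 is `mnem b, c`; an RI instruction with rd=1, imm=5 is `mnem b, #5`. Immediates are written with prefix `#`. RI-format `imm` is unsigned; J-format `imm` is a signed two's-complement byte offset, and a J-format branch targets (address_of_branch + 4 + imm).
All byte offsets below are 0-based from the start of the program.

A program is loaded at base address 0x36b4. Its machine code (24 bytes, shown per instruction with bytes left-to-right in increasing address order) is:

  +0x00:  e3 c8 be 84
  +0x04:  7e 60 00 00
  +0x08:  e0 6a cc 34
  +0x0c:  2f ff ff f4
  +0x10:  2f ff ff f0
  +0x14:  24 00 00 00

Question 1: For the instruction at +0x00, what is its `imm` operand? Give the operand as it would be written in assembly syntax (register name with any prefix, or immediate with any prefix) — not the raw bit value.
#13155972

@+00  big-endian(e3 c8 be 84) = 0xe3c8be84
  op=0xe3c8be84>>27=0x1c ⇒ cpi (RI)
  rd: (w>>24)&0x7=0x3 → d
  imm: (w>>0)&0xffffff=0xc8be84 → #13155972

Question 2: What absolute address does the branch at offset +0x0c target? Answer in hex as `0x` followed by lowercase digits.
off 0x0c: read 2f ff ff f4 as big → 0x2ffffff4
  opcode bits[31:27]=0x5: bz/J
  [26:0] imm=134217716 (s27→-12) = #-12
  target = base 0x36b4 + off 0x0c + 4 + imm -12 = 0x36b8

0x36b8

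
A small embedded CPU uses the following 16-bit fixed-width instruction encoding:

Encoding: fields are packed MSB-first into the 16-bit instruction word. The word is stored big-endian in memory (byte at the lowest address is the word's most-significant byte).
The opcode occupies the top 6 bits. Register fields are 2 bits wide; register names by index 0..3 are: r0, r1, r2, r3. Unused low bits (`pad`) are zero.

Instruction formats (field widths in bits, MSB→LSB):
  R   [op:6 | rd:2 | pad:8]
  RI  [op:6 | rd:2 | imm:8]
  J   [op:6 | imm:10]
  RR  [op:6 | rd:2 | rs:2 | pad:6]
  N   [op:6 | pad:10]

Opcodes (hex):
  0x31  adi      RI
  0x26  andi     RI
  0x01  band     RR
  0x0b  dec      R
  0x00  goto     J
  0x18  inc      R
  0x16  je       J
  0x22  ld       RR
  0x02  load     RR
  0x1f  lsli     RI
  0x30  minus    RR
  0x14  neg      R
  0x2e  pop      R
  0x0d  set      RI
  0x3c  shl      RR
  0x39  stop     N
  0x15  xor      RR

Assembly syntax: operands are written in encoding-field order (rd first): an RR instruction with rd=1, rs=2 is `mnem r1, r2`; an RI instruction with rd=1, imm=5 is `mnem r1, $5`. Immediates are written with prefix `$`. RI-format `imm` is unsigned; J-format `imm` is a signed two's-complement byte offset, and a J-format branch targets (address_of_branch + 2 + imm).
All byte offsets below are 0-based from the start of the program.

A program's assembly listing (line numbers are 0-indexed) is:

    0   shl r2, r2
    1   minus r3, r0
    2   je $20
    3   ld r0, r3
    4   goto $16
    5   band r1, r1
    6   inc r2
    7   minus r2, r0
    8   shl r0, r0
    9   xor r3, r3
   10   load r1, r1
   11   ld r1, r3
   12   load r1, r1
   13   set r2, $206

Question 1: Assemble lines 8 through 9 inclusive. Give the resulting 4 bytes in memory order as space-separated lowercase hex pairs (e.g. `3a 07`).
line 8 (shl): pack op=0x3c:6|rd=0:2|rs=0:2|pad=0:6 = 0xf000; big→ f0 00
line 9 (xor): pack op=0x15:6|rd=3:2|rs=3:2|pad=0:6 = 0x57c0; big→ 57 c0

f0 00 57 c0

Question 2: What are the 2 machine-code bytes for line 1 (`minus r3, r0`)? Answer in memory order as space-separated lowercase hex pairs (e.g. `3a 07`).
1. minus fields op=0x30:6|rd=3:2|rs=0:2|pad=0:6 → word c300h → c3 00

c3 00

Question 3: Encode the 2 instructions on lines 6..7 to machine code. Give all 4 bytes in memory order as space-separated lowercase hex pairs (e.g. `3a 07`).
6. inc fields op=0x18:6|rd=2:2|pad=0:8 → word 6200h → 62 00
7. minus fields op=0x30:6|rd=2:2|rs=0:2|pad=0:6 → word c200h → c2 00

62 00 c2 00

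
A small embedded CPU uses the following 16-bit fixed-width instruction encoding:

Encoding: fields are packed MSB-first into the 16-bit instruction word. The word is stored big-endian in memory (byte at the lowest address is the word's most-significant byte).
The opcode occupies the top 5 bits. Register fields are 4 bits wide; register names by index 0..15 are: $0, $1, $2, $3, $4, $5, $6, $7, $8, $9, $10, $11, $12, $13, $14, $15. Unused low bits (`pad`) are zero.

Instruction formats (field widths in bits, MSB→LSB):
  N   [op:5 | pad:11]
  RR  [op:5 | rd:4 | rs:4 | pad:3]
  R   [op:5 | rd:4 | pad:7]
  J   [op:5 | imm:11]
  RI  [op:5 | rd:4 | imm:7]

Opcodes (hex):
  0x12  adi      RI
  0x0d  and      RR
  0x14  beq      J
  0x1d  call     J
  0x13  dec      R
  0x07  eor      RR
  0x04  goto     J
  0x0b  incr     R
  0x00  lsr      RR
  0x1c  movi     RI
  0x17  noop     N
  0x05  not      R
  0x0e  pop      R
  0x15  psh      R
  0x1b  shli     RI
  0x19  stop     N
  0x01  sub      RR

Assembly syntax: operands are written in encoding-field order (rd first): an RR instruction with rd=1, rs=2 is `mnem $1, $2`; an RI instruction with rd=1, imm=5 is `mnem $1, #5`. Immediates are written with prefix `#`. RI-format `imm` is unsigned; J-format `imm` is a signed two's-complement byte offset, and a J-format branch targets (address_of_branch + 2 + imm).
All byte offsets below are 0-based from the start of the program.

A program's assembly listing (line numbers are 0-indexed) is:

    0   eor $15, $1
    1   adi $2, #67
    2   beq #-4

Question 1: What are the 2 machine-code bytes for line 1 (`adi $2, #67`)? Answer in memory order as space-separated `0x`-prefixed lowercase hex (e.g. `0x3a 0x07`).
0x91 0x43

1. adi fields op=0x12:5|rd=2:4|imm=67:7 → word 9143h → 91 43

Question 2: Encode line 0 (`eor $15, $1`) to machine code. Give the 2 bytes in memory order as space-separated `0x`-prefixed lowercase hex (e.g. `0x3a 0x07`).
L0: eor op=0x7:5|rd=15:4|rs=1:4|pad=0:3 ⇒ 0x3f88 ⇒ big 3f 88

0x3f 0x88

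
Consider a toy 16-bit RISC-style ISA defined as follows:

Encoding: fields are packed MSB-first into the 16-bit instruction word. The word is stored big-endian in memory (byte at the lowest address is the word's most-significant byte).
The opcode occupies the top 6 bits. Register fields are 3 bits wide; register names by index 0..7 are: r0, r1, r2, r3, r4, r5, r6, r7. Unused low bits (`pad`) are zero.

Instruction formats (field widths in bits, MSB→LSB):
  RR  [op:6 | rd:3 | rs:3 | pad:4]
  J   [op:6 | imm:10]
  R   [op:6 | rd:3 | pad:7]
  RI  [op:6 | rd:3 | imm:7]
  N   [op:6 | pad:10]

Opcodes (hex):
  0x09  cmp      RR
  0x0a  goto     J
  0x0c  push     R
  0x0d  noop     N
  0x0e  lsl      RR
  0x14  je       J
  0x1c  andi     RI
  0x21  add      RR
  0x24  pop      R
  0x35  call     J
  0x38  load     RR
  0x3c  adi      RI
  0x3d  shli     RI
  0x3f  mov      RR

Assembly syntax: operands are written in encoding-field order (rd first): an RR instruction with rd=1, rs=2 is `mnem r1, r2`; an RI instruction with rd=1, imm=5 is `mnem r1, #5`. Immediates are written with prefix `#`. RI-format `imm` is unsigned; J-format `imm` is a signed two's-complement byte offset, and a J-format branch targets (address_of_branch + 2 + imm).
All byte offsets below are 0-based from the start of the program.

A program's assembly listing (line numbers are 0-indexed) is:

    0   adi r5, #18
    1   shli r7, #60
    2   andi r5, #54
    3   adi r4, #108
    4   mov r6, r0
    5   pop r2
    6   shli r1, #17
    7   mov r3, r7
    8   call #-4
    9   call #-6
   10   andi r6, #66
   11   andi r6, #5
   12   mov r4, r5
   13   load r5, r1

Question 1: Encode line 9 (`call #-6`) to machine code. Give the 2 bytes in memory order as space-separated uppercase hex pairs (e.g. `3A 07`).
D7 FA

9. call fields op=0x35:6|imm=-6:10 → word d7fah → d7 fa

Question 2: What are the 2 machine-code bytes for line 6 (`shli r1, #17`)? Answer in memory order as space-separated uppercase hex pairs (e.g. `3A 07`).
F4 91

line 6 (shli): pack op=0x3d:6|rd=1:3|imm=17:7 = 0xf491; big→ f4 91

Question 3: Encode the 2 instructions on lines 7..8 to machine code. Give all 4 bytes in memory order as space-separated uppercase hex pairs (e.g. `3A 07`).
FD F0 D7 FC

L7: mov op=0x3f:6|rd=3:3|rs=7:3|pad=0:4 ⇒ 0xfdf0 ⇒ big fd f0
L8: call op=0x35:6|imm=-4:10 ⇒ 0xd7fc ⇒ big d7 fc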